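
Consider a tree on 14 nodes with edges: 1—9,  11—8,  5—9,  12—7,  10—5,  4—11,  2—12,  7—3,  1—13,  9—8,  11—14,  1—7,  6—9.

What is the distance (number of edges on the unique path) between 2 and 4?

Walking from 2: 2 - 12 - 7 - 1 - 9 - 8 - 11 - 4. Length 7.

7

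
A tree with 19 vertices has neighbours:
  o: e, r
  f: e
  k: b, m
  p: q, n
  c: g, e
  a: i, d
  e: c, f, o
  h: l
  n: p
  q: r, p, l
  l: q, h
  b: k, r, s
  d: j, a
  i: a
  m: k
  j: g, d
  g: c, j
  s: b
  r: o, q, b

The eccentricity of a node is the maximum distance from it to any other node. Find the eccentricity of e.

The node farthest from e is i, via e–c–g–j–d–a–i — 6 edges.

6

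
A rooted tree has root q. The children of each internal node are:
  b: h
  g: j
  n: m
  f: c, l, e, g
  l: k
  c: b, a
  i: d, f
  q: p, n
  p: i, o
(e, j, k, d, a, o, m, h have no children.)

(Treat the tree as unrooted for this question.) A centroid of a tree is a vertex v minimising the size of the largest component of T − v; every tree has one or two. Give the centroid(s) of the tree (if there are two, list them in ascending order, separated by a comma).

If f is removed the pieces have sizes 7, 4, 2, 2, 1, all ≤ ⌊17/2⌋ = 8.
No neighbour of f does as well, so f is the unique centroid.

f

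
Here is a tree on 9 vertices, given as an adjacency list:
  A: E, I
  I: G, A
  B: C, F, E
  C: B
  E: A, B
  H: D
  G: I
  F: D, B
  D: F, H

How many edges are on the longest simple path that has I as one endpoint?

6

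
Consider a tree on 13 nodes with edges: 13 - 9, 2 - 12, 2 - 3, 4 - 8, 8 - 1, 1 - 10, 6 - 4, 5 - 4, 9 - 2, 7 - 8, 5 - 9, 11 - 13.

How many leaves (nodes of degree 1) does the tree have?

The leaves are 3, 6, 7, 10, 11, 12.
That is 6 leaves.

6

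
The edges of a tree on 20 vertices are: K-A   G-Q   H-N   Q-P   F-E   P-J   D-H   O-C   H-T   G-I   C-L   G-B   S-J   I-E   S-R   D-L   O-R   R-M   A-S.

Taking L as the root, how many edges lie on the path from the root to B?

9

Climbing from B to the root: B → G → Q → P → J → S → R → O → C → L. That's 9 steps.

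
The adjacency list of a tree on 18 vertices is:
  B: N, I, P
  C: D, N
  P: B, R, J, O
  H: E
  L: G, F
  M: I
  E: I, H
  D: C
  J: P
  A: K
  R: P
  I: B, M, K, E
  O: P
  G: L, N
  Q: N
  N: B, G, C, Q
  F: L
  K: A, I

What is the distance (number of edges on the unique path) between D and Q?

3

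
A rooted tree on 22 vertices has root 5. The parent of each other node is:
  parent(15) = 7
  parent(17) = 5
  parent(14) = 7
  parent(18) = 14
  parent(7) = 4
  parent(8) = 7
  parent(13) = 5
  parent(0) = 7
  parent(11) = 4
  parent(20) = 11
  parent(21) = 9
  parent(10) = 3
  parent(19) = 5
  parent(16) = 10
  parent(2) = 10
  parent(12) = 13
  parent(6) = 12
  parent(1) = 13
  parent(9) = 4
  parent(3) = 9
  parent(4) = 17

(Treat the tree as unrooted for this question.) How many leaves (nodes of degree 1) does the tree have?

11

Degree-1 nodes: 0, 1, 2, 6, 8, 15, 16, 18, 19, 20, 21 — 11 of them.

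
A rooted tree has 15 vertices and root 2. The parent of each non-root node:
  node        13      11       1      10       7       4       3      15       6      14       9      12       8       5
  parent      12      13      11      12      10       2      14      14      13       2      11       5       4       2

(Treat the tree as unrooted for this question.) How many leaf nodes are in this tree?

The leaves are 1, 3, 6, 7, 8, 9, 15.
That is 7 leaves.

7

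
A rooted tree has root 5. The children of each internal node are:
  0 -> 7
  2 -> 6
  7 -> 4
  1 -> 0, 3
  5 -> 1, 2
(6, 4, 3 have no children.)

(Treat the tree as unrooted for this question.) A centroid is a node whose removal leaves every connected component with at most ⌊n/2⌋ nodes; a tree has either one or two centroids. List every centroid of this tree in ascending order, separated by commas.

If 1 is removed the pieces have sizes 3, 3, 1, all ≤ ⌊8/2⌋ = 4.
Every other node leaves some component of size > 4, so the centroid is unique.

1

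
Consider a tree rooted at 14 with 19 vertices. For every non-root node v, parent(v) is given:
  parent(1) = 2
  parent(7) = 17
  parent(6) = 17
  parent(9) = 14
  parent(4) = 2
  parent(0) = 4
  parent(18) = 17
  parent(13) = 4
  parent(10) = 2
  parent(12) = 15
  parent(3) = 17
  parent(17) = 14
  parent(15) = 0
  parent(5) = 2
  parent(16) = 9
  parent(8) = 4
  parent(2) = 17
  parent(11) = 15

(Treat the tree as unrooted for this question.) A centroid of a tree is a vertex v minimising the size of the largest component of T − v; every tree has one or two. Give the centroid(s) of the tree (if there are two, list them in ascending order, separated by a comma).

2

Removing 2 splits the tree into components of sizes 8, 7, 1, 1, 1; the largest is 8 ≤ ⌊19/2⌋ = 9.
No neighbour of 2 does as well, so 2 is the unique centroid.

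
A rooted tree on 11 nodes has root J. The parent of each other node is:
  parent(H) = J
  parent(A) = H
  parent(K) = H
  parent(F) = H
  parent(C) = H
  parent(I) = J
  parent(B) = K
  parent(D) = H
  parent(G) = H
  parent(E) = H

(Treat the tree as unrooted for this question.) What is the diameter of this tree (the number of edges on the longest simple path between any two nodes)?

4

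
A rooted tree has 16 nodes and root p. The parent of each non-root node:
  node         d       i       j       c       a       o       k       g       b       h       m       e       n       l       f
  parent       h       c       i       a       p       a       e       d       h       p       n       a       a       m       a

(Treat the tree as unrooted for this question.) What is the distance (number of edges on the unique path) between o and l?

4

o – a – n – m – l: 4 edges.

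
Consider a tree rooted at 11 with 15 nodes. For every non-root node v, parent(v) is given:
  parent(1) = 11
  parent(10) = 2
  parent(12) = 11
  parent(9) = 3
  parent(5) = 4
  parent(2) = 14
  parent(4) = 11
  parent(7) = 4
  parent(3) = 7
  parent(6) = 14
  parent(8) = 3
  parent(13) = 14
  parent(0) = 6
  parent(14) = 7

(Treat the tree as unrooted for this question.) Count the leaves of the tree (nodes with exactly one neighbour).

Degree-1 nodes: 0, 1, 5, 8, 9, 10, 12, 13 — 8 of them.

8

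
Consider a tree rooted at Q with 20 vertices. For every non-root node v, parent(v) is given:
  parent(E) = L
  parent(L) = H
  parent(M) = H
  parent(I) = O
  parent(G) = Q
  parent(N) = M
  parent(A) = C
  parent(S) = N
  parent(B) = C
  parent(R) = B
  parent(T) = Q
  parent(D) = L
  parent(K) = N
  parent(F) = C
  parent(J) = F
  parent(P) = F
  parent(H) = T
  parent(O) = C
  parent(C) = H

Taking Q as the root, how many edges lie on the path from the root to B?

4

Q–T–H–C–B — 4 edges.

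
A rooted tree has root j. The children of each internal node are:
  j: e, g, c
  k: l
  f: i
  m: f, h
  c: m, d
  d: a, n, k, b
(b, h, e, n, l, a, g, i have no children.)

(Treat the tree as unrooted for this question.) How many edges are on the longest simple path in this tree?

A longest path is i-f-m-c-d-k-l, with 6 edges.

6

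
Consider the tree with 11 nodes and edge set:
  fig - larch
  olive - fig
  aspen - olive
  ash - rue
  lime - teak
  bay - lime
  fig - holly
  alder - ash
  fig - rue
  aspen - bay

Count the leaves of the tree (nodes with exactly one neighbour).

The leaves are alder, holly, larch, teak.
That is 4 leaves.

4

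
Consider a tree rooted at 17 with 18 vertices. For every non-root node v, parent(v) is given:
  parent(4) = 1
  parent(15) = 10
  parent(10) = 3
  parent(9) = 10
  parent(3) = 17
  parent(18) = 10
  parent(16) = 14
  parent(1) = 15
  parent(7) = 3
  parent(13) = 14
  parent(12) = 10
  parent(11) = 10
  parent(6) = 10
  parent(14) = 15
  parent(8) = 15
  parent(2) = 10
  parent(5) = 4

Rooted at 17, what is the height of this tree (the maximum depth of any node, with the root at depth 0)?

6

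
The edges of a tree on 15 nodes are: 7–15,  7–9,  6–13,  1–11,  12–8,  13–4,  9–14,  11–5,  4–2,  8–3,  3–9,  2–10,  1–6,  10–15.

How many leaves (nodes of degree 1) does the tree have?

3

Degree-1 nodes: 5, 12, 14 — 3 of them.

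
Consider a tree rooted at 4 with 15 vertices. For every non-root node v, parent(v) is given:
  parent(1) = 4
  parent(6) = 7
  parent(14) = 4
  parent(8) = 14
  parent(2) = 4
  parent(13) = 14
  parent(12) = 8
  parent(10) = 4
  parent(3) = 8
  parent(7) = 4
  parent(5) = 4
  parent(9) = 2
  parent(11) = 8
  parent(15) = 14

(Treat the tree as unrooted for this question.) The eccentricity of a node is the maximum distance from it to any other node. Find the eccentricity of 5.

A farthest node from 5 is 12 (11, 3 also at distance 4).
The path 5 – 4 – 14 – 8 – 12 has 4 edges.

4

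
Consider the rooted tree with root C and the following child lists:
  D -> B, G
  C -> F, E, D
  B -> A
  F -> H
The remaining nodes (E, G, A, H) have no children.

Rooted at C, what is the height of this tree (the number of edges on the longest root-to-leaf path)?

The longest root-to-leaf path is C → D → B → A (3 edges).

3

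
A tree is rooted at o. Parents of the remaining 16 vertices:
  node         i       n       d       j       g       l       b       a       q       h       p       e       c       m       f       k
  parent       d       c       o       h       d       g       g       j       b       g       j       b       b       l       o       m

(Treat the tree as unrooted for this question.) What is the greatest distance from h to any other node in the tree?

Distances from h peak at 4, attained at n (f, k also at distance 4).
h–g–b–c–n

4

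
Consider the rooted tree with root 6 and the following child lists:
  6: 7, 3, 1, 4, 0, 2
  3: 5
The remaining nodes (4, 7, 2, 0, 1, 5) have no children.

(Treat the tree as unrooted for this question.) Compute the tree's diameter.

A longest path is 5–3–6–0, with 3 edges.

3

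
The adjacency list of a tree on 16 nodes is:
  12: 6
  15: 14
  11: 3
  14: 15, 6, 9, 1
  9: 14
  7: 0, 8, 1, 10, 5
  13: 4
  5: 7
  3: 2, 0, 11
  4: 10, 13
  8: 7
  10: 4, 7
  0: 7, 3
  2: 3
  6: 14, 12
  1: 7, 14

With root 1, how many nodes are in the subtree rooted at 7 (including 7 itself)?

10

The subtree rooted at 7 contains: 7, 10, 0, 8, 5, 4, 3, 13, 11, 2 — 10 nodes.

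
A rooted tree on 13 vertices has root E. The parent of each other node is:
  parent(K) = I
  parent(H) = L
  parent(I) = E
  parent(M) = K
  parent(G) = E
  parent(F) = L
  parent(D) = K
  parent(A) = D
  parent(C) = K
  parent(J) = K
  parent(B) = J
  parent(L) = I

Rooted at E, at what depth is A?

E – I – K – D – A — 4 edges.

4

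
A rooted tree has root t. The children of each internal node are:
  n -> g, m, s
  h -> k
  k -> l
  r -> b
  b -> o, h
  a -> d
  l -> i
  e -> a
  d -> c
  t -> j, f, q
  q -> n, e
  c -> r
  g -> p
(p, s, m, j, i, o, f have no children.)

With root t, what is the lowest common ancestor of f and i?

Path f→root: f t; path i→root: i l k h b r c d a e q t.
First common node: t.

t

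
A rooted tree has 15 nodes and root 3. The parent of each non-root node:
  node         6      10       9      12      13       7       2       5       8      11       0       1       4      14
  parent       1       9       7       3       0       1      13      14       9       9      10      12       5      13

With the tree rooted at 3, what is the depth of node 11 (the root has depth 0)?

5

3 – 12 – 1 – 7 – 9 – 11 — 5 edges.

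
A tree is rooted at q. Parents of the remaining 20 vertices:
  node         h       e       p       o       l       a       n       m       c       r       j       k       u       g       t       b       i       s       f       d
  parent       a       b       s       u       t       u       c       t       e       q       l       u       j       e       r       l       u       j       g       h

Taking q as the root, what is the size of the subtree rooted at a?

3

a's subtree: {a, h, d}, size 3.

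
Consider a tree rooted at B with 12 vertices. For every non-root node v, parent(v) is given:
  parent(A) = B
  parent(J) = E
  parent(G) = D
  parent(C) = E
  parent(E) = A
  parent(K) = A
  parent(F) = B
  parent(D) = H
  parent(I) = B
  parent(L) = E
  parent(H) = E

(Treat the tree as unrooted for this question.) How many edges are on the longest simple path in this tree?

6

Starting from G, a farthest node is I at distance 6.
One longest path: G – D – H – E – A – B – I.
So the diameter is 6.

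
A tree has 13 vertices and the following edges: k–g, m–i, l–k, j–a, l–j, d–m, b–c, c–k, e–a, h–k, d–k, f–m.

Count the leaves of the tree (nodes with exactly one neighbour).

Exactly 6 nodes have a single neighbour: b, e, f, g, h, i.

6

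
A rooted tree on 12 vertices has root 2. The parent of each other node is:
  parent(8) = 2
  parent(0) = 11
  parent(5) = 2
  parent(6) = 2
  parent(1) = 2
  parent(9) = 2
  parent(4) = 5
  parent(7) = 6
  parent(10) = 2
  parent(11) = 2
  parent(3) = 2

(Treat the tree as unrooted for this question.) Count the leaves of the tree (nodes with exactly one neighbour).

Exactly 8 nodes have a single neighbour: 0, 1, 3, 4, 7, 8, 9, 10.

8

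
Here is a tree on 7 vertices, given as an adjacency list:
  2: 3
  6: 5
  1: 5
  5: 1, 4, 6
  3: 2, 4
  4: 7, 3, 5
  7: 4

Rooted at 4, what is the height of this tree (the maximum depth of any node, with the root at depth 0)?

2

A deepest node is 6, reached by 4-5-6.
That path has 2 edges, so the height is 2.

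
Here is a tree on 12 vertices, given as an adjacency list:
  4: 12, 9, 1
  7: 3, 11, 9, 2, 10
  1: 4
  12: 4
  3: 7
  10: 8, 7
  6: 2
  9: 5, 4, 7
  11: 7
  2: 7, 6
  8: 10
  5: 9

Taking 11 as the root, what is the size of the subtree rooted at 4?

3

4's subtree: {4, 1, 12}, size 3.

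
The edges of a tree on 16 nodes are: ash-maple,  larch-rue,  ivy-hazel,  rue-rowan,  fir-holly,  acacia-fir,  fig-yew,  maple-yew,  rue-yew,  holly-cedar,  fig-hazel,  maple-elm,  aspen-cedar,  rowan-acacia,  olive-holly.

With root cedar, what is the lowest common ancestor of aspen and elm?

cedar

aspen's ancestor chain is aspen, cedar and elm's is elm, maple, yew, rue, rowan, acacia, fir, holly, cedar; they first meet at cedar.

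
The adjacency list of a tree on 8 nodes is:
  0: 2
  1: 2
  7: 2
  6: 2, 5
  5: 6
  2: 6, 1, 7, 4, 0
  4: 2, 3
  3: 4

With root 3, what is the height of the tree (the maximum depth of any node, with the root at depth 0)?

5 sits deepest: 3–4–2–6–5 — 4 edges from the root.

4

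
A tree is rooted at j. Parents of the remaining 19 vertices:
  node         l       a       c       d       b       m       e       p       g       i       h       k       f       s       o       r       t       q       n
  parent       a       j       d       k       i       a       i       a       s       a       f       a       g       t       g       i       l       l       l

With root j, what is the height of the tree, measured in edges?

h sits deepest: j – a – l – t – s – g – f – h — 7 edges from the root.

7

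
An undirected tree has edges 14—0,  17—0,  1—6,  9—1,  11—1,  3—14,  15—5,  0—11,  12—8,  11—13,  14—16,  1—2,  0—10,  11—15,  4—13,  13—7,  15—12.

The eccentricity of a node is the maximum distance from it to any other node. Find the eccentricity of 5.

5

Distances from 5 peak at 5, attained at 3 (16 also at distance 5).
5-15-11-0-14-3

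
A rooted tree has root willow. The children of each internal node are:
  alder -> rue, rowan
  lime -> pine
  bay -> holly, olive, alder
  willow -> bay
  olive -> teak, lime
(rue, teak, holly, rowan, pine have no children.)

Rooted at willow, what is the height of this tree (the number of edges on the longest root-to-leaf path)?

4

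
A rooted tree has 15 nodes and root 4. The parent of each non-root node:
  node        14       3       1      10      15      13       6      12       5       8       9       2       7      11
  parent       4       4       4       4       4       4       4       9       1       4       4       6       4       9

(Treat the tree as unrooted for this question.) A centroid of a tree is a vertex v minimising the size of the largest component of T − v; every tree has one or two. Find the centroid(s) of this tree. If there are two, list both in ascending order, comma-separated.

4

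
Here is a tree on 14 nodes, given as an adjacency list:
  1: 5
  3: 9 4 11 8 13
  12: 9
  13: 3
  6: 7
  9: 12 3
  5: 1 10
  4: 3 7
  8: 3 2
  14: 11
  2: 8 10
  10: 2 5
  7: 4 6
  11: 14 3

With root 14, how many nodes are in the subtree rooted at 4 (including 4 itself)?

4's subtree: {4, 7, 6}, size 3.

3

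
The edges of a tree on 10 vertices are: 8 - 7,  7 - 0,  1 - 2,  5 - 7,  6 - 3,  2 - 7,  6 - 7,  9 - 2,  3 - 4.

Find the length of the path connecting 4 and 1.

5

Walking from 4: 4 – 3 – 6 – 7 – 2 – 1. Length 5.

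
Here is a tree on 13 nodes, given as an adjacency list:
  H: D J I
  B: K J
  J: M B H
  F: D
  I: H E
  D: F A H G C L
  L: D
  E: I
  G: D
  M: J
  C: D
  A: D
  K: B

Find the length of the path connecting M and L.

4

M - J - H - D - L: 4 edges.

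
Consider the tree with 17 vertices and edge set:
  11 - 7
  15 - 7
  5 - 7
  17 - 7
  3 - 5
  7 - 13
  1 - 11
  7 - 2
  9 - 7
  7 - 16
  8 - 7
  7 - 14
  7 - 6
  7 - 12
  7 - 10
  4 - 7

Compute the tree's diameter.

4

A longest path is 3–5–7–11–1, with 4 edges.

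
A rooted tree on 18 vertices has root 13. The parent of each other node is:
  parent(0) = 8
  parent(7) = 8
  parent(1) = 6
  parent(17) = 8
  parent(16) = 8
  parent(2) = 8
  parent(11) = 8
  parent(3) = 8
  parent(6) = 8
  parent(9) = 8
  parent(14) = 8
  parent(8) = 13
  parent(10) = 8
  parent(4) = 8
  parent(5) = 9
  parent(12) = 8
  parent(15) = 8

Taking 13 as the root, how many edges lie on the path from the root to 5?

3

Climbing from 5 to the root: 5 → 9 → 8 → 13. That's 3 steps.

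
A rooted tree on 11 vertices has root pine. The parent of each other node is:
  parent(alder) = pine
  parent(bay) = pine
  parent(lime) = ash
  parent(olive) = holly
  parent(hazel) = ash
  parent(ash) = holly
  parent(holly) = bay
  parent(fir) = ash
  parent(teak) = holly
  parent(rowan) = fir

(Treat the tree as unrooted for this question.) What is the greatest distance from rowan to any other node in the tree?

Distances from rowan peak at 6, attained at alder.
rowan – fir – ash – holly – bay – pine – alder

6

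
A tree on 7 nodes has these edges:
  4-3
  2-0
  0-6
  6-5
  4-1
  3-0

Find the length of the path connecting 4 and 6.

Walking from 4: 4 - 3 - 0 - 6. Length 3.

3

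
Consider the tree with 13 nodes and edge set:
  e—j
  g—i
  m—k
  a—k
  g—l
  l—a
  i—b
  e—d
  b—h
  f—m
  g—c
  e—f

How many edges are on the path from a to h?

5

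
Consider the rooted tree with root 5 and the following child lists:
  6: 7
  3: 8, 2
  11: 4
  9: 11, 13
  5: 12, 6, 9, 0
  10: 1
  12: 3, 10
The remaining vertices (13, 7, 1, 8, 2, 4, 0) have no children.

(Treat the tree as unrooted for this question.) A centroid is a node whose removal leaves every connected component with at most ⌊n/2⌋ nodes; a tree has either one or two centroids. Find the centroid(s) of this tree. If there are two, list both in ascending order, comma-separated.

Delete 5: the remaining components have sizes 6, 4, 2, 1. Max 6 ≤ 7, so 5 is a centroid.
Every other node leaves some component of size > 7, so the centroid is unique.

5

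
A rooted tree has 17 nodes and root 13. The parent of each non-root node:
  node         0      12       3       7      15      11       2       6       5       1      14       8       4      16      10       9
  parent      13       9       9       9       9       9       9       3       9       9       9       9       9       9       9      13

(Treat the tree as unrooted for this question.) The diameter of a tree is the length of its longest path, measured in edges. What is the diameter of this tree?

4

Starting from 0, a farthest node is 6 at distance 4.
One longest path: 0–13–9–3–6.
So the diameter is 4.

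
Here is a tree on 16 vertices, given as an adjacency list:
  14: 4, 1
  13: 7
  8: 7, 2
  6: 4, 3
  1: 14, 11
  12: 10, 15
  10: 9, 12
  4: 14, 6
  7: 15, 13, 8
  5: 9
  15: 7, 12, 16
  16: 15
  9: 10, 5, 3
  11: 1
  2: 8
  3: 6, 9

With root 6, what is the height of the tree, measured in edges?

8

2 sits deepest: 6-3-9-10-12-15-7-8-2 — 8 edges from the root.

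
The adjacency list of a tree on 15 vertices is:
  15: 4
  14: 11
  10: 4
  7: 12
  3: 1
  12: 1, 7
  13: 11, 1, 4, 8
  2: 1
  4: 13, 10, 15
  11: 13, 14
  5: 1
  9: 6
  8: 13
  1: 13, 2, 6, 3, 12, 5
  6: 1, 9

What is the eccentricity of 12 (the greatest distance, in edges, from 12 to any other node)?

4

A farthest node from 12 is 14 (15, 10 also at distance 4).
The path 12–1–13–11–14 has 4 edges.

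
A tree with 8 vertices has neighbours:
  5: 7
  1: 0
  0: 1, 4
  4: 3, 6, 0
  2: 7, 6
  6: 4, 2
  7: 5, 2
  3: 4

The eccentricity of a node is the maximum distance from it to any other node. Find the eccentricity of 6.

3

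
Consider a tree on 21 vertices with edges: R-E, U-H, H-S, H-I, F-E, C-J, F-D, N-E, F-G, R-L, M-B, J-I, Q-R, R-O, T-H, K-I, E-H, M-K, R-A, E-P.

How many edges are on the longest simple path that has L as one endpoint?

7

A farthest node from L is B.
The path L – R – E – H – I – K – M – B has 7 edges.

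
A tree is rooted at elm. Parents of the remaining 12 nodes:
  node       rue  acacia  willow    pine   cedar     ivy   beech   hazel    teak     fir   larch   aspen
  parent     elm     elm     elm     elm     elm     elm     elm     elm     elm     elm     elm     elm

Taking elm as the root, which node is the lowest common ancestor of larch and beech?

elm

Path larch→root: larch elm; path beech→root: beech elm.
First common node: elm.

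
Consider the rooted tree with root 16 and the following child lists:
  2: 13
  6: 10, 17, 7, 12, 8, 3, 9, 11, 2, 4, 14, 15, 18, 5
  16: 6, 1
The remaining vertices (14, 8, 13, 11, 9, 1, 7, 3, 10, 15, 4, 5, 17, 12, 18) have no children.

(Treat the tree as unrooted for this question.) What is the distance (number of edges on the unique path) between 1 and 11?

3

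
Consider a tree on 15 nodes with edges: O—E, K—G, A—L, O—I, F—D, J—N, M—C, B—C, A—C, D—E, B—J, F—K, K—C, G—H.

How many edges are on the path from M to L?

3

Walking from M: M–C–A–L. Length 3.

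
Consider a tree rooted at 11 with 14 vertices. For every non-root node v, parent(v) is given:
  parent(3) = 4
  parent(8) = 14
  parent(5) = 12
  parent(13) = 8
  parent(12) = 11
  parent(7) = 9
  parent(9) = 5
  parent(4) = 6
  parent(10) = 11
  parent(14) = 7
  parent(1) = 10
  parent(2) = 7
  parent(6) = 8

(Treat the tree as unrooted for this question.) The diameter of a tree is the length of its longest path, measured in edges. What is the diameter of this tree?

11

BFS from 1 reaches 3 last, at distance 11; BFS from 3 confirms no node is farther.
Path: 1–10–11–12–5–9–7–14–8–6–4–3.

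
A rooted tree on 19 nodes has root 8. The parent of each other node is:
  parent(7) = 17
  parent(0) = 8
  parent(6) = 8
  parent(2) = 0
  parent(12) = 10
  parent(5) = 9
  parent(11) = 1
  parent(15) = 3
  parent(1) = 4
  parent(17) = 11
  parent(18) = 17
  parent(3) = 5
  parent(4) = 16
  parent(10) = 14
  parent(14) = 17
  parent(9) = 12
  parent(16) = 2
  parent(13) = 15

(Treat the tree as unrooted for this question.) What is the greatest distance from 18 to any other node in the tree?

A farthest node from 18 is 6 (13 also at distance 9).
The path 18–17–11–1–4–16–2–0–8–6 has 9 edges.

9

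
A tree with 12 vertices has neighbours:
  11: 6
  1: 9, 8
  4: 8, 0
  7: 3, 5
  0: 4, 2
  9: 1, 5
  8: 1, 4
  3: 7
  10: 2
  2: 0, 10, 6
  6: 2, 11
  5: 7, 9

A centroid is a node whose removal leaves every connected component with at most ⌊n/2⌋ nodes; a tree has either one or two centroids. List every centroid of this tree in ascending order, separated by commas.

If 4 is removed the pieces have sizes 6, 5, all ≤ ⌊12/2⌋ = 6.
Its neighbour 8 also leaves a largest component of size 6, so both are centroids.

4, 8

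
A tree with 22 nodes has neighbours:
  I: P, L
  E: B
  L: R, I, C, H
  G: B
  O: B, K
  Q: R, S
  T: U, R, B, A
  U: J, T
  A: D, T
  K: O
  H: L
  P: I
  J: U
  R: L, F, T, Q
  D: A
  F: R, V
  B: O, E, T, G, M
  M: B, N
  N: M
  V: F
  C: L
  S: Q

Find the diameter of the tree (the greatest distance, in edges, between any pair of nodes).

A longest path is P-I-L-R-T-B-M-N, with 7 edges.

7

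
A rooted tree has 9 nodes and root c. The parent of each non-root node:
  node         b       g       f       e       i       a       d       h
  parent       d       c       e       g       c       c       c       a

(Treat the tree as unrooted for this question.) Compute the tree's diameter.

5

A longest path is f-e-g-c-a-h, with 5 edges.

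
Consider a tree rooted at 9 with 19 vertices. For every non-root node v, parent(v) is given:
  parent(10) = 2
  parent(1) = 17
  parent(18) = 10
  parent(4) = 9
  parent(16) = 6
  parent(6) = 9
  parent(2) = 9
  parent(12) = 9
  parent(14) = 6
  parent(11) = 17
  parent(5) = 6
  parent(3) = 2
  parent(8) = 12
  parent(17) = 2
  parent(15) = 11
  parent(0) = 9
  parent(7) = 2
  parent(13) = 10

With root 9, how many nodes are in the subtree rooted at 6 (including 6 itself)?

6's subtree: {6, 16, 14, 5}, size 4.

4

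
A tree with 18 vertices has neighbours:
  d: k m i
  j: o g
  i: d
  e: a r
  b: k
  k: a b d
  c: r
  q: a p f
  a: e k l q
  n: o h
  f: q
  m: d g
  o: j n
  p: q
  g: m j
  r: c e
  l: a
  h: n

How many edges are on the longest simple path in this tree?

11

BFS from c reaches h last, at distance 11; BFS from h confirms no node is farther.
Path: c – r – e – a – k – d – m – g – j – o – n – h.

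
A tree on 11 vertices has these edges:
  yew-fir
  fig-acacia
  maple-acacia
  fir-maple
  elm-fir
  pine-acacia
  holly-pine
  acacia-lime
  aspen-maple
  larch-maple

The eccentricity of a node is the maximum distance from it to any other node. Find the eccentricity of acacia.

3

Distances from acacia peak at 3, attained at yew (elm also at distance 3).
acacia-maple-fir-yew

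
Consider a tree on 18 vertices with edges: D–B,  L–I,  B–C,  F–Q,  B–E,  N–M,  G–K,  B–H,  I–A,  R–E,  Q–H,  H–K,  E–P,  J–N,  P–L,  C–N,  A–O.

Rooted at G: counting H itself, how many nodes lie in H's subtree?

H's subtree: {H, B, Q, C, E, D, F, N, R, P, J, M, L, I, A, O}, size 16.

16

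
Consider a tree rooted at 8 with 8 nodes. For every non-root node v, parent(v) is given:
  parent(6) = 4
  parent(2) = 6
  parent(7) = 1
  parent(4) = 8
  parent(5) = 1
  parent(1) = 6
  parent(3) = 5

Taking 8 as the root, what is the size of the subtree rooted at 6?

6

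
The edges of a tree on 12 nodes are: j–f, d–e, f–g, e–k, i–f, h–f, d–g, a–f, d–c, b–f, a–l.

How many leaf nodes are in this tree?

7

Degree-1 nodes: b, c, h, i, j, k, l — 7 of them.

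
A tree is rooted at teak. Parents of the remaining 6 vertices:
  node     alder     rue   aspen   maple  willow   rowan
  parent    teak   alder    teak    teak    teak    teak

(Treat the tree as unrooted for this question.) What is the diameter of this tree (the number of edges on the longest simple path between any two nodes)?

BFS from rue reaches maple last, at distance 3; BFS from maple confirms no node is farther.
Path: rue–alder–teak–maple.

3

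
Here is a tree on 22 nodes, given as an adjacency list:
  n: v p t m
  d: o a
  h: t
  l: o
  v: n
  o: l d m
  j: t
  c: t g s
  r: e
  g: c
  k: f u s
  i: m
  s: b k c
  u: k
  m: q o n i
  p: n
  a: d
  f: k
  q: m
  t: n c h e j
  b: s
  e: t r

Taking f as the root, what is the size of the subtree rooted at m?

7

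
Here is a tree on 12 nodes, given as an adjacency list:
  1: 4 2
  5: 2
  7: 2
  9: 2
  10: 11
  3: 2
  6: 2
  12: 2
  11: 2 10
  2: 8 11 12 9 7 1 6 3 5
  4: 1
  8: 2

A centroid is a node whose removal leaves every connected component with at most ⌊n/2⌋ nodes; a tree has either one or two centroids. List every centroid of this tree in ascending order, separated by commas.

2

Delete 2: the remaining components have sizes 2, 2, 1, 1, 1, 1, 1, 1, 1. Max 2 ≤ 6, so 2 is a centroid.
No neighbour of 2 does as well, so 2 is the unique centroid.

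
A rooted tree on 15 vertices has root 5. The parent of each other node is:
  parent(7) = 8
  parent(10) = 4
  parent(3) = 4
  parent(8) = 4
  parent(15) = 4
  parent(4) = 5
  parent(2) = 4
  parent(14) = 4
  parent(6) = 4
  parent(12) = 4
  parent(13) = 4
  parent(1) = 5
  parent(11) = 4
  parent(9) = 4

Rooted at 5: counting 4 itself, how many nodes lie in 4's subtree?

13

The subtree rooted at 4 contains: 4, 15, 2, 8, 11, 3, 10, 12, 9, 14, 13, 6, 7 — 13 nodes.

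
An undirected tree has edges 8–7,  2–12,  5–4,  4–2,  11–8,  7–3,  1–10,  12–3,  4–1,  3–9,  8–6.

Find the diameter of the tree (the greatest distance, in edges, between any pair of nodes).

BFS from 10 reaches 6 last, at distance 8; BFS from 6 confirms no node is farther.
Path: 10-1-4-2-12-3-7-8-6.

8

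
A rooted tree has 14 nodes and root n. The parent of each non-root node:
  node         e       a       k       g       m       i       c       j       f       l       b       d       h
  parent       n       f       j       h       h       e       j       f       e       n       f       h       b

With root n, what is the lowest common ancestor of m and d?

h

Path m→root: m h b f e n; path d→root: d h b f e n.
First common node: h.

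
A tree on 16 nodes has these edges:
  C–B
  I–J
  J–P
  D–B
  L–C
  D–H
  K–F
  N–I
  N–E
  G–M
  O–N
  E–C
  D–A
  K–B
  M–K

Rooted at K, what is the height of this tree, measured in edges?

A deepest node is P, reached by K – B – C – E – N – I – J – P.
That path has 7 edges, so the height is 7.

7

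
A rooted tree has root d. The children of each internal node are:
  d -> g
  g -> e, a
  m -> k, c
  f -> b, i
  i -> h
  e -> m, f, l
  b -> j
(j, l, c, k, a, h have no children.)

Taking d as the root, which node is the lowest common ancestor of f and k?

e

Path f→root: f e g d; path k→root: k m e g d.
First common node: e.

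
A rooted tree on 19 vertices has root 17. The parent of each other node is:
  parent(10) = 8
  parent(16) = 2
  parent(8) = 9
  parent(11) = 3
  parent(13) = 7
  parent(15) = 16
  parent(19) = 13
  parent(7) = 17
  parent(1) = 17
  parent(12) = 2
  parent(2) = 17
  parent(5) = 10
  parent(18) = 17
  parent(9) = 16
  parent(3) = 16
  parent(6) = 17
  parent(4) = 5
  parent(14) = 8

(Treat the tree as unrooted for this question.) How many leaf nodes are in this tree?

The leaves are 1, 4, 6, 11, 12, 14, 15, 18, 19.
That is 9 leaves.

9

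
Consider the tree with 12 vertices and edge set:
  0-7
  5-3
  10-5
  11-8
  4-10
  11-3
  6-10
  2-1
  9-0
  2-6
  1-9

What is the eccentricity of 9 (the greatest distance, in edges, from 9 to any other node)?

A farthest node from 9 is 8.
The path 9-1-2-6-10-5-3-11-8 has 8 edges.

8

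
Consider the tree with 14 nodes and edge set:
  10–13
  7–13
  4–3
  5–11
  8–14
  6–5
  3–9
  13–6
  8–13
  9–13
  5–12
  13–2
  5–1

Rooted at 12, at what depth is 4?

6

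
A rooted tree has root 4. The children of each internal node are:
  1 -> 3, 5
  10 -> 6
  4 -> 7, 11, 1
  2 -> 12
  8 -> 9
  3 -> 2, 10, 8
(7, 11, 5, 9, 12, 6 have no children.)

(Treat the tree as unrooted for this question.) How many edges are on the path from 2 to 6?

3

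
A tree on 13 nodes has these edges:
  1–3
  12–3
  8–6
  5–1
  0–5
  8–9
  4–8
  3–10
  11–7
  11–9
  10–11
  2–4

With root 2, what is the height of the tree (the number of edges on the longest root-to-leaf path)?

9

0 sits deepest: 2-4-8-9-11-10-3-1-5-0 — 9 edges from the root.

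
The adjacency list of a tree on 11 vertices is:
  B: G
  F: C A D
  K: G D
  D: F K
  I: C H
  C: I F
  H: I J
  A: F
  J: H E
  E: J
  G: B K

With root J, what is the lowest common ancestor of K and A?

K's ancestor chain is K, D, F, C, I, H, J and A's is A, F, C, I, H, J; they first meet at F.

F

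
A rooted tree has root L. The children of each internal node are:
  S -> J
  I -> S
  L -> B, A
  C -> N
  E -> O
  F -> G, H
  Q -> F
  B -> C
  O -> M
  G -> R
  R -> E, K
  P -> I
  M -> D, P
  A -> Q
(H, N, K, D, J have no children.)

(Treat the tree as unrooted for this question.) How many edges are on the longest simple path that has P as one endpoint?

A farthest node from P is N.
The path P–M–O–E–R–G–F–Q–A–L–B–C–N has 12 edges.

12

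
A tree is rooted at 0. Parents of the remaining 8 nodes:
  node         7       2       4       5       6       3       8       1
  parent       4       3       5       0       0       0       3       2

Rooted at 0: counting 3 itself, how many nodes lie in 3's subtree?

4

3's subtree: {3, 2, 8, 1}, size 4.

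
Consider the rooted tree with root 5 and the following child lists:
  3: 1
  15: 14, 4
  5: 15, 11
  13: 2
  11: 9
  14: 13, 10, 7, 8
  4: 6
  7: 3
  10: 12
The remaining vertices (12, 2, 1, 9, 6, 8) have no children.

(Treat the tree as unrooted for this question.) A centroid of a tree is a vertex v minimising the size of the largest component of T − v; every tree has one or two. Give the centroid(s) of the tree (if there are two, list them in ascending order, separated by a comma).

Removing 14 splits the tree into components of sizes 6, 3, 2, 2, 1; the largest is 6 ≤ ⌊15/2⌋ = 7.
No neighbour of 14 does as well, so 14 is the unique centroid.

14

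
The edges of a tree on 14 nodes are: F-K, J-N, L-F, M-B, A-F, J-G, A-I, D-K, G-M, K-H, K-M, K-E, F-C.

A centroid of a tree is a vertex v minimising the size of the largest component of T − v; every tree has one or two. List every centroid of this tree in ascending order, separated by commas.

Removing K splits the tree into components of sizes 5, 5, 1, 1, 1; the largest is 5 ≤ ⌊14/2⌋ = 7.
Every other node leaves some component of size > 7, so the centroid is unique.

K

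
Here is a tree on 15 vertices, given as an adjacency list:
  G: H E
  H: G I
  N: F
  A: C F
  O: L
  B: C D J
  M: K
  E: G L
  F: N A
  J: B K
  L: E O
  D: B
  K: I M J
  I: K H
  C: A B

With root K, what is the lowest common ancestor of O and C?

Path O→root: O L E G H I K; path C→root: C B J K.
First common node: K.

K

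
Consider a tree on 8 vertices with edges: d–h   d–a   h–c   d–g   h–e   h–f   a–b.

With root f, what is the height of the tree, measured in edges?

A deepest node is b, reached by f – h – d – a – b.
That path has 4 edges, so the height is 4.

4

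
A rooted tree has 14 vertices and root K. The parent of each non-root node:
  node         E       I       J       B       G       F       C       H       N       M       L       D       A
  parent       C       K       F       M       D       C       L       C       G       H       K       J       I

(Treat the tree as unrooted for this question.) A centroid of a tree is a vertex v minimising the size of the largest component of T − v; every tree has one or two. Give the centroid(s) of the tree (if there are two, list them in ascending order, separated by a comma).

C

Delete C: the remaining components have sizes 5, 4, 3, 1. Max 5 ≤ 7, so C is a centroid.
Every other node leaves some component of size > 7, so the centroid is unique.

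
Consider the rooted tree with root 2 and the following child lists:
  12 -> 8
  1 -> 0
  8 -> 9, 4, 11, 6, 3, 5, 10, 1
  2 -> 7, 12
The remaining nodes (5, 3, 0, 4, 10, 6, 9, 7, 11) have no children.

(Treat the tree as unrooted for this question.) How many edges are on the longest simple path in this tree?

5

BFS from 7 reaches 0 last, at distance 5; BFS from 0 confirms no node is farther.
Path: 7-2-12-8-1-0.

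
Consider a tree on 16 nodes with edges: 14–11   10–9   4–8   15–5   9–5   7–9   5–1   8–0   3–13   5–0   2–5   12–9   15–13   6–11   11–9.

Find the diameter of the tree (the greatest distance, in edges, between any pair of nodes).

6

BFS from 3 reaches 14 last, at distance 6; BFS from 14 confirms no node is farther.
Path: 3-13-15-5-9-11-14.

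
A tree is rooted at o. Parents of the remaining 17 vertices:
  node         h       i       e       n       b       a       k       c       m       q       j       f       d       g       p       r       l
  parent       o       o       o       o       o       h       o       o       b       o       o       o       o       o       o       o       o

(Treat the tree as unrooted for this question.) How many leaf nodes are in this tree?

15

Exactly 15 nodes have a single neighbour: a, c, d, e, f, g, i, j, k, l, m, n, p, q, r.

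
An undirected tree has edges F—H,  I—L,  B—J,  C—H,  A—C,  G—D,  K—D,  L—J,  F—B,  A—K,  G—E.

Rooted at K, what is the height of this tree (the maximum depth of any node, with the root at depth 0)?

8

A deepest node is I, reached by K → A → C → H → F → B → J → L → I.
That path has 8 edges, so the height is 8.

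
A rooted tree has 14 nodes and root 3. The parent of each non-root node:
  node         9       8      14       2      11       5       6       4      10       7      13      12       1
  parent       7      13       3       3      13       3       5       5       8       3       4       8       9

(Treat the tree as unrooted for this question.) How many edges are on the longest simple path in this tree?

8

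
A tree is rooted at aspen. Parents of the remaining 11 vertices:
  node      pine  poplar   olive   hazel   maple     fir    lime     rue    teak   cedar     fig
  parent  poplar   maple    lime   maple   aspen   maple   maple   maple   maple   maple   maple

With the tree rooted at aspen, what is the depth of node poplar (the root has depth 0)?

Path from aspen to poplar: aspen – maple – poplar, which has 2 edges.

2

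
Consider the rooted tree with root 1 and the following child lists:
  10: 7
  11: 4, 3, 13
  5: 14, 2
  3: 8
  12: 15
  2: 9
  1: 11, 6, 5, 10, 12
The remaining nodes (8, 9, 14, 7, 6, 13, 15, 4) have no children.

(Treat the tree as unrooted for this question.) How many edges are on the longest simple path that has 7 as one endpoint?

The node farthest from 7 is 9 (8 also at distance 5), via 7-10-1-5-2-9 — 5 edges.

5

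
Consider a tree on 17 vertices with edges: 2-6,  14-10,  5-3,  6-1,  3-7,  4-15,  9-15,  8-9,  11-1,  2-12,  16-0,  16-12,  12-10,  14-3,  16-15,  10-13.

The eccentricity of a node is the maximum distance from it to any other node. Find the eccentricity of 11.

The node farthest from 11 is 8 (7, 5 also at distance 8), via 11-1-6-2-12-16-15-9-8 — 8 edges.

8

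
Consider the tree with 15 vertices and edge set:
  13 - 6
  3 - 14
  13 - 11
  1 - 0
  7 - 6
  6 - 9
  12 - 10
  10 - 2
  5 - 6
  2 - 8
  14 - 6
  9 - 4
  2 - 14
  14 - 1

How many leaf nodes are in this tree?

Exactly 8 nodes have a single neighbour: 0, 3, 4, 5, 7, 8, 11, 12.

8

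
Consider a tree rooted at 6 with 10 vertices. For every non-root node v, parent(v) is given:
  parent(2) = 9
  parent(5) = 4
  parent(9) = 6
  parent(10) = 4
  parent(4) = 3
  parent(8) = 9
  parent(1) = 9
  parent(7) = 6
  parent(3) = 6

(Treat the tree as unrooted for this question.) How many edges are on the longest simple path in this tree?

A longest path is 10 – 4 – 3 – 6 – 9 – 8, with 5 edges.

5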